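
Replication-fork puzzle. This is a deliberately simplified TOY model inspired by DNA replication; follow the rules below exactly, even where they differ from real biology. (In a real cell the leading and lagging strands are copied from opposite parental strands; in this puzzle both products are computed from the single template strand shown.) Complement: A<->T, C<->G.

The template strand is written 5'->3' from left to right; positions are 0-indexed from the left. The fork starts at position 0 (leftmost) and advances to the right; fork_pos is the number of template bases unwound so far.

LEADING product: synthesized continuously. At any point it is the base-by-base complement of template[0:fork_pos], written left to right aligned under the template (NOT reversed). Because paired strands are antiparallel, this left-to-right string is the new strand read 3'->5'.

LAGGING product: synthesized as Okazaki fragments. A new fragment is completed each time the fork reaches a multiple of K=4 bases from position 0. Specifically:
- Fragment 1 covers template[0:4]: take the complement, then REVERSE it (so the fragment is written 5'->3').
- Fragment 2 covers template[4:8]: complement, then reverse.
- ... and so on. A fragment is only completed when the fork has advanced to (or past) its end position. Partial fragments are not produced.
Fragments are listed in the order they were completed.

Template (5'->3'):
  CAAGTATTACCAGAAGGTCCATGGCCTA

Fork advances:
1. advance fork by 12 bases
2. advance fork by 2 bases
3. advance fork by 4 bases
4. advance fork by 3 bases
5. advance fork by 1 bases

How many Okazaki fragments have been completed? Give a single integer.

Answer: 5

Derivation:
Step 1: advance 12 -> fork_pos = 0 + 12 = 12. Reached multiple(s) of 4: 4, 8, 12 -> fragments 1-3 completed (3 total).
Step 2: advance 2 -> fork_pos = 12 + 2 = 14. Next multiple of 4 is 16 (not reached); still 3 fragment(s).
Step 3: advance 4 -> fork_pos = 14 + 4 = 18. Reached multiple(s) of 4: 16 -> fragment 4 completed (4 total).
Step 4: advance 3 -> fork_pos = 18 + 3 = 21. Reached multiple(s) of 4: 20 -> fragment 5 completed (5 total).
Step 5: advance 1 -> fork_pos = 21 + 1 = 22. Next multiple of 4 is 24 (not reached); still 5 fragment(s).
Check: final fork_pos = 22; the multiples of 4 that are <= 22 are 4..20 -> 22 // 4 = 5 completed fragment(s).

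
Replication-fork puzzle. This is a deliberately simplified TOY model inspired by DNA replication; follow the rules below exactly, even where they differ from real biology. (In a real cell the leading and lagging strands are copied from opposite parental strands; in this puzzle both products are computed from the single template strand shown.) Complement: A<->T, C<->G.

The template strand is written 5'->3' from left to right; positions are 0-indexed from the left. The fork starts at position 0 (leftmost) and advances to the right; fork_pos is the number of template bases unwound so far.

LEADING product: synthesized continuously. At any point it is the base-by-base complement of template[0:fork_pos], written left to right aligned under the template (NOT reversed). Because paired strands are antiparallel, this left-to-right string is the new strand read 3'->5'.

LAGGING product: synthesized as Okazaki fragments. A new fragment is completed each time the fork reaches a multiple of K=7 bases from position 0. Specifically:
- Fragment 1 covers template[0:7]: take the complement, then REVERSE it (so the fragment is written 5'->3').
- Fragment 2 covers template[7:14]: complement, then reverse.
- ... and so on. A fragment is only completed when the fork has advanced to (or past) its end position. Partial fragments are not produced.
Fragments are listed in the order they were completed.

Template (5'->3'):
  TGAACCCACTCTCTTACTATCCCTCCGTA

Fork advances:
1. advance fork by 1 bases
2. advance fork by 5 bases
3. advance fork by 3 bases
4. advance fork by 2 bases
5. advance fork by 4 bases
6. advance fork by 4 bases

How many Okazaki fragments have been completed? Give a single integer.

Step 1: advance 1 -> fork_pos = 0 + 1 = 1. Next multiple of 7 is 7 (not reached); still 0 fragment(s).
Step 2: advance 5 -> fork_pos = 1 + 5 = 6. Next multiple of 7 is 7 (not reached); still 0 fragment(s).
Step 3: advance 3 -> fork_pos = 6 + 3 = 9. Reached multiple(s) of 7: 7 -> fragment 1 completed (1 total).
Step 4: advance 2 -> fork_pos = 9 + 2 = 11. Next multiple of 7 is 14 (not reached); still 1 fragment(s).
Step 5: advance 4 -> fork_pos = 11 + 4 = 15. Reached multiple(s) of 7: 14 -> fragment 2 completed (2 total).
Step 6: advance 4 -> fork_pos = 15 + 4 = 19. Next multiple of 7 is 21 (not reached); still 2 fragment(s).
Check: final fork_pos = 19; the multiples of 7 that are <= 19 are 7..14 -> 19 // 7 = 2 completed fragment(s).

Answer: 2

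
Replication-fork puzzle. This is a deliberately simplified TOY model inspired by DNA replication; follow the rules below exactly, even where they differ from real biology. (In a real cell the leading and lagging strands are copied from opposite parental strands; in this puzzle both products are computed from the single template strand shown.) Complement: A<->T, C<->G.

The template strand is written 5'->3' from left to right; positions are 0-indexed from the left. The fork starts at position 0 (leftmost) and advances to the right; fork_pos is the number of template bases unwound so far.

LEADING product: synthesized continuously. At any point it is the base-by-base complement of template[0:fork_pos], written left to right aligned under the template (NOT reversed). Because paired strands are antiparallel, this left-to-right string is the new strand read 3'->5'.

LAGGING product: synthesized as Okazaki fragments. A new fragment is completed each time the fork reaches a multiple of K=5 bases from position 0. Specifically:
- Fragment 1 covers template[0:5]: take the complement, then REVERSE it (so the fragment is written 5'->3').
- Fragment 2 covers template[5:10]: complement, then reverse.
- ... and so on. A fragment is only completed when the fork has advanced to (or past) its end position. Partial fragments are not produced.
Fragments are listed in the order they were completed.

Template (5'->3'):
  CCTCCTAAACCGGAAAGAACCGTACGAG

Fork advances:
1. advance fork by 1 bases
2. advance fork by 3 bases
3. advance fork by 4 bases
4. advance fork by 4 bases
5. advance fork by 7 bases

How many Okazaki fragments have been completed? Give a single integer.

Step 1: advance 1 -> fork_pos = 0 + 1 = 1. Next multiple of 5 is 5 (not reached); still 0 fragment(s).
Step 2: advance 3 -> fork_pos = 1 + 3 = 4. Next multiple of 5 is 5 (not reached); still 0 fragment(s).
Step 3: advance 4 -> fork_pos = 4 + 4 = 8. Reached multiple(s) of 5: 5 -> fragment 1 completed (1 total).
Step 4: advance 4 -> fork_pos = 8 + 4 = 12. Reached multiple(s) of 5: 10 -> fragment 2 completed (2 total).
Step 5: advance 7 -> fork_pos = 12 + 7 = 19. Reached multiple(s) of 5: 15 -> fragment 3 completed (3 total).
Check: final fork_pos = 19; the multiples of 5 that are <= 19 are 5..15 -> 19 // 5 = 3 completed fragment(s).

Answer: 3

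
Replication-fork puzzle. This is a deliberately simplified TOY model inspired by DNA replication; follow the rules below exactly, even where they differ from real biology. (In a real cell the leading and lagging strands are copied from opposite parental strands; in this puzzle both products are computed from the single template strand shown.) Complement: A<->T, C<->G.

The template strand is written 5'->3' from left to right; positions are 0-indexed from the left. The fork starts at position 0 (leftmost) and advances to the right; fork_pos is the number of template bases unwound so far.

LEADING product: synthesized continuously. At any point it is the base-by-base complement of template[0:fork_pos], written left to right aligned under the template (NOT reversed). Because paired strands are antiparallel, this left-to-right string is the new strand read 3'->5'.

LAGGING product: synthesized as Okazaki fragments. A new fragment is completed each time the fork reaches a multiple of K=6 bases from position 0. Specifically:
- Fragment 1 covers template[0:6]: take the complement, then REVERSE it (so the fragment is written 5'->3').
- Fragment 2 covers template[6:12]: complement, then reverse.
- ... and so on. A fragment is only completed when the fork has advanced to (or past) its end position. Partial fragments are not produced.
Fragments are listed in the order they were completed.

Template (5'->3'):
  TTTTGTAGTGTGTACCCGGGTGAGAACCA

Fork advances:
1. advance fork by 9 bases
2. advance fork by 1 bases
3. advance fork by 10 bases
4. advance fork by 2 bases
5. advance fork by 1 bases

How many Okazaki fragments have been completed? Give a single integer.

Step 1: advance 9 -> fork_pos = 0 + 9 = 9. Reached multiple(s) of 6: 6 -> fragment 1 completed (1 total).
Step 2: advance 1 -> fork_pos = 9 + 1 = 10. Next multiple of 6 is 12 (not reached); still 1 fragment(s).
Step 3: advance 10 -> fork_pos = 10 + 10 = 20. Reached multiple(s) of 6: 12, 18 -> fragments 2-3 completed (3 total).
Step 4: advance 2 -> fork_pos = 20 + 2 = 22. Next multiple of 6 is 24 (not reached); still 3 fragment(s).
Step 5: advance 1 -> fork_pos = 22 + 1 = 23. Next multiple of 6 is 24 (not reached); still 3 fragment(s).
Check: final fork_pos = 23; the multiples of 6 that are <= 23 are 6..18 -> 23 // 6 = 3 completed fragment(s).

Answer: 3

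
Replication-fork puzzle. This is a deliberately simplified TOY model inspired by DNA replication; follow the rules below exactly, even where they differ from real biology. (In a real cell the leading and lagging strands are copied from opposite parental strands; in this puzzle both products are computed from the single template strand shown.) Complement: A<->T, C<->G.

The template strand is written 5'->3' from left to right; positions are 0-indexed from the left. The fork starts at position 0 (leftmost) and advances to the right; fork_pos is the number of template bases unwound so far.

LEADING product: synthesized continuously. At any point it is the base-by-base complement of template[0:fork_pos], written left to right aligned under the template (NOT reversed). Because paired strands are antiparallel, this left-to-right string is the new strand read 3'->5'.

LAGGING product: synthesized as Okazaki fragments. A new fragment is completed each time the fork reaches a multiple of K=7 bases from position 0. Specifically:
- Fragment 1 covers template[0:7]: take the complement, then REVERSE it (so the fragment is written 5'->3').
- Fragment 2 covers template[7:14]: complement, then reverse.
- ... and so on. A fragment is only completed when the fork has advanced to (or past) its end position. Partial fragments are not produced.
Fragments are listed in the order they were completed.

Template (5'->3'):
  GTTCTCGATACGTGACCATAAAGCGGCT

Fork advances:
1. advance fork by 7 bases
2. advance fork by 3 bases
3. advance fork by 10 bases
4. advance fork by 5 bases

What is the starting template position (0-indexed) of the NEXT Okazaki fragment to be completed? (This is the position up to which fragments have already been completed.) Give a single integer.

Answer: 21

Derivation:
Step 1: advance 7 -> fork_pos = 0 + 7 = 7. Reached multiple(s) of 7: 7 -> fragment 1 completed (1 total).
Step 2: advance 3 -> fork_pos = 7 + 3 = 10. Next multiple of 7 is 14 (not reached); still 1 fragment(s).
Step 3: advance 10 -> fork_pos = 10 + 10 = 20. Reached multiple(s) of 7: 14 -> fragment 2 completed (2 total).
Step 4: advance 5 -> fork_pos = 20 + 5 = 25. Reached multiple(s) of 7: 21 -> fragment 3 completed (3 total).
3 fragment(s) completed, covering template[0:21] (3 x 7 = 21). The next fragment, fragment 4, covers template[21:28], so it starts at position 21.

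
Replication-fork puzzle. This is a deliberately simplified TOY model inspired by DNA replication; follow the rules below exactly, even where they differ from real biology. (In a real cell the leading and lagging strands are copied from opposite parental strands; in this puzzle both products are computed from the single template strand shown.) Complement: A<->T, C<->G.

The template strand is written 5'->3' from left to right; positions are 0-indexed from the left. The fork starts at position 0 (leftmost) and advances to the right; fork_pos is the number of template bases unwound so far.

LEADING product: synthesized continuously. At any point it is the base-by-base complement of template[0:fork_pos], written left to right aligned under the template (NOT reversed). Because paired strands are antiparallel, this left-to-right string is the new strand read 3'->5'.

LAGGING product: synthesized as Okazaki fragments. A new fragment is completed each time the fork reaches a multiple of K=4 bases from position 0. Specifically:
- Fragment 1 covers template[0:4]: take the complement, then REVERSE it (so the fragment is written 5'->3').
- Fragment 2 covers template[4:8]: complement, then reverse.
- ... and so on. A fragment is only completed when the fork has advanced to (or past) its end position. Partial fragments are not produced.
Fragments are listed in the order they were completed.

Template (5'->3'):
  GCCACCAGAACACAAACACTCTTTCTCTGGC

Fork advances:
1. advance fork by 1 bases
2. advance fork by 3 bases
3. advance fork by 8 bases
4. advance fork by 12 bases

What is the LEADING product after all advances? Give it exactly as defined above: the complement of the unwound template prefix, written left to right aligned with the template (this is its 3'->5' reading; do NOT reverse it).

Answer: CGGTGGTCTTGTGTTTGTGAGAAA

Derivation:
Step 1: advance 1 -> fork_pos = 0 + 1 = 1.
Step 2: advance 3 -> fork_pos = 1 + 3 = 4.
Step 3: advance 8 -> fork_pos = 4 + 8 = 12.
Step 4: advance 12 -> fork_pos = 12 + 12 = 24.
Unwound prefix: template[0:24] = GCCACCAGAACACAAACACTCTTT
Complement it base by base (A<->T, C<->G), keeping left-to-right order:
  [0:5] GCCAC -> CGGTG
  [5:10] CAGAA -> GTCTT
  [10:15] CACAA -> GTGTT
  [15:20] ACACT -> TGTGA
  [20:24] CTTT -> GAAA
Concatenate: CGGTGGTCTTGTGTTTGTGAGAAA (length 24; written aligned with the template, i.e. 3'->5').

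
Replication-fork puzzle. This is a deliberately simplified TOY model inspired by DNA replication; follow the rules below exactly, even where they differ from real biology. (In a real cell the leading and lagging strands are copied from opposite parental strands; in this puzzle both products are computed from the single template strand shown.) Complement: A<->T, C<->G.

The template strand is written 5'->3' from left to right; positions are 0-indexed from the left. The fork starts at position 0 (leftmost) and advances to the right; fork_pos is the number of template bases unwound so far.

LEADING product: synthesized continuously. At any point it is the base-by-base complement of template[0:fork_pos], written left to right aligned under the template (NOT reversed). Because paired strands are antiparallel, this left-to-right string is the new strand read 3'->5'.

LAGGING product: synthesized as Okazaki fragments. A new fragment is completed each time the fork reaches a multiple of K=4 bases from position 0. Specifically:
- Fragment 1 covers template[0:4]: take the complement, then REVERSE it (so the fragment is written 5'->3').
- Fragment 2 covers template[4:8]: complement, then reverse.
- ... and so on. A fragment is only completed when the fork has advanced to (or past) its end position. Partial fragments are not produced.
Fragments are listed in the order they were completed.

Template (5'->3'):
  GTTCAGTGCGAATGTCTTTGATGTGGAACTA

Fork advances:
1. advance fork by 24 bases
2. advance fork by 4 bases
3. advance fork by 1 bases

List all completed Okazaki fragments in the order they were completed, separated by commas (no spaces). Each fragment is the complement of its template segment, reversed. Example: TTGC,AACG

Answer: GAAC,CACT,TTCG,GACA,CAAA,ACAT,TTCC

Derivation:
Step 1: advance 24 -> fork_pos = 0 + 24 = 24. Reached multiple(s) of 4: 4, 8, 12, 16, 20, 24 -> fragments 1-6 completed (6 total).
Step 2: advance 4 -> fork_pos = 24 + 4 = 28. Reached multiple(s) of 4: 28 -> fragment 7 completed (7 total).
Step 3: advance 1 -> fork_pos = 28 + 1 = 29. Next multiple of 4 is 32 (not reached); still 7 fragment(s).
Final fork_pos = 29, so 7 fragment(s) are complete. Build each: template segment -> complement -> reverse.
Fragment 1: template[0:4] = GTTC -> complement CAAG -> reversed GAAC
Fragment 2: template[4:8] = AGTG -> complement TCAC -> reversed CACT
Fragment 3: template[8:12] = CGAA -> complement GCTT -> reversed TTCG
Fragment 4: template[12:16] = TGTC -> complement ACAG -> reversed GACA
Fragment 5: template[16:20] = TTTG -> complement AAAC -> reversed CAAA
Fragment 6: template[20:24] = ATGT -> complement TACA -> reversed ACAT
Fragment 7: template[24:28] = GGAA -> complement CCTT -> reversed TTCC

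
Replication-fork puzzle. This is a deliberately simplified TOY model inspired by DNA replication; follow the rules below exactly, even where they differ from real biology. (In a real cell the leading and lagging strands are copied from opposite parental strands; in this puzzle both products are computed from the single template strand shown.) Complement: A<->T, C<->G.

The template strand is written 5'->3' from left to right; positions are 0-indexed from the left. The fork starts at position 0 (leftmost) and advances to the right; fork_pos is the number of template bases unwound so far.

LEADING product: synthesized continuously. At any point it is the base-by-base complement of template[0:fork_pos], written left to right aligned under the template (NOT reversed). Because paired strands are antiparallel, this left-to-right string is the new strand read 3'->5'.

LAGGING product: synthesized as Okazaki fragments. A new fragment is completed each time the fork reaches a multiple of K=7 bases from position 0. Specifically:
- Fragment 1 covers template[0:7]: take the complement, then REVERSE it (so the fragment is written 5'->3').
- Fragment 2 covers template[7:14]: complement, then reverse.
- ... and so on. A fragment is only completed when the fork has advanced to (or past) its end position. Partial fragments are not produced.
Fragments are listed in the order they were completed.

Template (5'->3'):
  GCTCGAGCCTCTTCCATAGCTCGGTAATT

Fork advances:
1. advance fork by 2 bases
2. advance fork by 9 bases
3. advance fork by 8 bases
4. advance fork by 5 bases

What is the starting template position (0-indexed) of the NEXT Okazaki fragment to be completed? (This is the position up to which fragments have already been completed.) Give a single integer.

Answer: 21

Derivation:
Step 1: advance 2 -> fork_pos = 0 + 2 = 2. Next multiple of 7 is 7 (not reached); still 0 fragment(s).
Step 2: advance 9 -> fork_pos = 2 + 9 = 11. Reached multiple(s) of 7: 7 -> fragment 1 completed (1 total).
Step 3: advance 8 -> fork_pos = 11 + 8 = 19. Reached multiple(s) of 7: 14 -> fragment 2 completed (2 total).
Step 4: advance 5 -> fork_pos = 19 + 5 = 24. Reached multiple(s) of 7: 21 -> fragment 3 completed (3 total).
3 fragment(s) completed, covering template[0:21] (3 x 7 = 21). The next fragment, fragment 4, covers template[21:28], so it starts at position 21.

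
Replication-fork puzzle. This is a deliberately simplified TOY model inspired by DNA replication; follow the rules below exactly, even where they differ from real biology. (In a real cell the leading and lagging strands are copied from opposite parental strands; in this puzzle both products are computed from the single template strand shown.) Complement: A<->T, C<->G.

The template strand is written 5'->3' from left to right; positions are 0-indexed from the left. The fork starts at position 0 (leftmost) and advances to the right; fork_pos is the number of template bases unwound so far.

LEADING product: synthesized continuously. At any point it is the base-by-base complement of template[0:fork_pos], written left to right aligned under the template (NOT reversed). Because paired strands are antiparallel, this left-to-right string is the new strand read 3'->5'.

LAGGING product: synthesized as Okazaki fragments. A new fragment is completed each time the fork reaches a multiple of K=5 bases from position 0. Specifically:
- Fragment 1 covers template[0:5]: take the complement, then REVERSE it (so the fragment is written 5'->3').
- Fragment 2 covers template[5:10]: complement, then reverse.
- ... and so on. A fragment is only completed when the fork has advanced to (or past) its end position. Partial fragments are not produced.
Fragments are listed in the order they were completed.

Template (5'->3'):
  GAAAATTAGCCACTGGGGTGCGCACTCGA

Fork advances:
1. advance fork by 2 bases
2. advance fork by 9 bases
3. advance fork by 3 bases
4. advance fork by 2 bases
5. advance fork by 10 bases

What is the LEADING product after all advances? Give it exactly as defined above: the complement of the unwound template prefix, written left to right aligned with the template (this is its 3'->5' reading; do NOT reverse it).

Answer: CTTTTAATCGGTGACCCCACGCGTGA

Derivation:
Step 1: advance 2 -> fork_pos = 0 + 2 = 2.
Step 2: advance 9 -> fork_pos = 2 + 9 = 11.
Step 3: advance 3 -> fork_pos = 11 + 3 = 14.
Step 4: advance 2 -> fork_pos = 14 + 2 = 16.
Step 5: advance 10 -> fork_pos = 16 + 10 = 26.
Unwound prefix: template[0:26] = GAAAATTAGCCACTGGGGTGCGCACT
Complement it base by base (A<->T, C<->G), keeping left-to-right order:
  [0:5] GAAAA -> CTTTT
  [5:10] TTAGC -> AATCG
  [10:15] CACTG -> GTGAC
  [15:20] GGGTG -> CCCAC
  [20:25] CGCAC -> GCGTG
  [25:26] T -> A
Concatenate: CTTTTAATCGGTGACCCCACGCGTGA (length 26; written aligned with the template, i.e. 3'->5').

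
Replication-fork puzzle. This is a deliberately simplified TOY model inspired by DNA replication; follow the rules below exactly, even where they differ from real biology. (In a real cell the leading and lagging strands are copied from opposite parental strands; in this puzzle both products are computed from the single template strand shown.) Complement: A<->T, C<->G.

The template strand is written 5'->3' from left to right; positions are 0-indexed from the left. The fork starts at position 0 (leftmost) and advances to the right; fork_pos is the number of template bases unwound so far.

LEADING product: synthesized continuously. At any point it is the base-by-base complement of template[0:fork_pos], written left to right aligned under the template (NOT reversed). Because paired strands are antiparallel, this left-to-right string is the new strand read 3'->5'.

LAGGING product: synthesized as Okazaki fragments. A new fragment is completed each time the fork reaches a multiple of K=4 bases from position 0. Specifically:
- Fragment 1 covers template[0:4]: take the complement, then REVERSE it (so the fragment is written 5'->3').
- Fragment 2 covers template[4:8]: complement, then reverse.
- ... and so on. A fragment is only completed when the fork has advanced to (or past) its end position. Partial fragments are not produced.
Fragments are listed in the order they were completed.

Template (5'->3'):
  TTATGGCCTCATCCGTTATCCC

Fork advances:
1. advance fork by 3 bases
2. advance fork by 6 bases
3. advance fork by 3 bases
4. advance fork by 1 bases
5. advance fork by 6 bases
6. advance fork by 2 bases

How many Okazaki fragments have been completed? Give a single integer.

Step 1: advance 3 -> fork_pos = 0 + 3 = 3. Next multiple of 4 is 4 (not reached); still 0 fragment(s).
Step 2: advance 6 -> fork_pos = 3 + 6 = 9. Reached multiple(s) of 4: 4, 8 -> fragments 1-2 completed (2 total).
Step 3: advance 3 -> fork_pos = 9 + 3 = 12. Reached multiple(s) of 4: 12 -> fragment 3 completed (3 total).
Step 4: advance 1 -> fork_pos = 12 + 1 = 13. Next multiple of 4 is 16 (not reached); still 3 fragment(s).
Step 5: advance 6 -> fork_pos = 13 + 6 = 19. Reached multiple(s) of 4: 16 -> fragment 4 completed (4 total).
Step 6: advance 2 -> fork_pos = 19 + 2 = 21. Reached multiple(s) of 4: 20 -> fragment 5 completed (5 total).
Check: final fork_pos = 21; the multiples of 4 that are <= 21 are 4..20 -> 21 // 4 = 5 completed fragment(s).

Answer: 5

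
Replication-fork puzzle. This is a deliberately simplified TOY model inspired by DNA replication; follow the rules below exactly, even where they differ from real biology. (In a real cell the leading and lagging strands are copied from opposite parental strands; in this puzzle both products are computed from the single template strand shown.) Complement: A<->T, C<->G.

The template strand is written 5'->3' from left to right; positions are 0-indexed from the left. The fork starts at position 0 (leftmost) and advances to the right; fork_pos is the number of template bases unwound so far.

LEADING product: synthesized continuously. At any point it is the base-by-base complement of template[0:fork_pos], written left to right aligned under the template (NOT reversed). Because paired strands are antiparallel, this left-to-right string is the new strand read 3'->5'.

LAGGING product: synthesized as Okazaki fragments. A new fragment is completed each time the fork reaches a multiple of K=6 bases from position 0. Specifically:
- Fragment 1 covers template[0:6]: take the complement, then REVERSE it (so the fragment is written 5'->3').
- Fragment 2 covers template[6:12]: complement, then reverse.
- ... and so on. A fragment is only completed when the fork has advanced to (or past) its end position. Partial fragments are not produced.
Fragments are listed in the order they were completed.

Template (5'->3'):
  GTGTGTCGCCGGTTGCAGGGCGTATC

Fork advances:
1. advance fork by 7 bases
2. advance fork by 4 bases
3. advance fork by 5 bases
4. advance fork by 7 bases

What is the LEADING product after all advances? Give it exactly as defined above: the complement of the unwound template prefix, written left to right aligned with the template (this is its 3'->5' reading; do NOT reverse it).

Step 1: advance 7 -> fork_pos = 0 + 7 = 7.
Step 2: advance 4 -> fork_pos = 7 + 4 = 11.
Step 3: advance 5 -> fork_pos = 11 + 5 = 16.
Step 4: advance 7 -> fork_pos = 16 + 7 = 23.
Unwound prefix: template[0:23] = GTGTGTCGCCGGTTGCAGGGCGT
Complement it base by base (A<->T, C<->G), keeping left-to-right order:
  [0:5] GTGTG -> CACAC
  [5:10] TCGCC -> AGCGG
  [10:15] GGTTG -> CCAAC
  [15:20] CAGGG -> GTCCC
  [20:23] CGT -> GCA
Concatenate: CACACAGCGGCCAACGTCCCGCA (length 23; written aligned with the template, i.e. 3'->5').

Answer: CACACAGCGGCCAACGTCCCGCA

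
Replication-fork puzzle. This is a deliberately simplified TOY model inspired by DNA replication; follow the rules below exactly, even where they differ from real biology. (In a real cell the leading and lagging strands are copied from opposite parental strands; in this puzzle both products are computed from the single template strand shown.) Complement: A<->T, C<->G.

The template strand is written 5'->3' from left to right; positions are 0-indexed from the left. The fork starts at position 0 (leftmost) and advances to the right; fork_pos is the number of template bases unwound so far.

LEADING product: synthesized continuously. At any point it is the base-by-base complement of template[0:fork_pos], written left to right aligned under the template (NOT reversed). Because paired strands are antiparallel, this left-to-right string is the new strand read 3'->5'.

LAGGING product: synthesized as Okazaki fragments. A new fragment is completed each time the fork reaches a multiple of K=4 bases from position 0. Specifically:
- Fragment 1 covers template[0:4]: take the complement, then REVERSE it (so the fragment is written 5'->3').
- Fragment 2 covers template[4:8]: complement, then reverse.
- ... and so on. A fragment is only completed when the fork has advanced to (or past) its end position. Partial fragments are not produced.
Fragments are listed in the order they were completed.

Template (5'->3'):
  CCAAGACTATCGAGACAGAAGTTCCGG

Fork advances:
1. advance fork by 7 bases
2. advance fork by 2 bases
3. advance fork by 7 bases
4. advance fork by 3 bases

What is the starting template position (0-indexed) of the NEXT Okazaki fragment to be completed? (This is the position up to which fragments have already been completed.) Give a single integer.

Step 1: advance 7 -> fork_pos = 0 + 7 = 7. Reached multiple(s) of 4: 4 -> fragment 1 completed (1 total).
Step 2: advance 2 -> fork_pos = 7 + 2 = 9. Reached multiple(s) of 4: 8 -> fragment 2 completed (2 total).
Step 3: advance 7 -> fork_pos = 9 + 7 = 16. Reached multiple(s) of 4: 12, 16 -> fragments 3-4 completed (4 total).
Step 4: advance 3 -> fork_pos = 16 + 3 = 19. Next multiple of 4 is 20 (not reached); still 4 fragment(s).
4 fragment(s) completed, covering template[0:16] (4 x 4 = 16). The next fragment, fragment 5, covers template[16:20], so it starts at position 16.

Answer: 16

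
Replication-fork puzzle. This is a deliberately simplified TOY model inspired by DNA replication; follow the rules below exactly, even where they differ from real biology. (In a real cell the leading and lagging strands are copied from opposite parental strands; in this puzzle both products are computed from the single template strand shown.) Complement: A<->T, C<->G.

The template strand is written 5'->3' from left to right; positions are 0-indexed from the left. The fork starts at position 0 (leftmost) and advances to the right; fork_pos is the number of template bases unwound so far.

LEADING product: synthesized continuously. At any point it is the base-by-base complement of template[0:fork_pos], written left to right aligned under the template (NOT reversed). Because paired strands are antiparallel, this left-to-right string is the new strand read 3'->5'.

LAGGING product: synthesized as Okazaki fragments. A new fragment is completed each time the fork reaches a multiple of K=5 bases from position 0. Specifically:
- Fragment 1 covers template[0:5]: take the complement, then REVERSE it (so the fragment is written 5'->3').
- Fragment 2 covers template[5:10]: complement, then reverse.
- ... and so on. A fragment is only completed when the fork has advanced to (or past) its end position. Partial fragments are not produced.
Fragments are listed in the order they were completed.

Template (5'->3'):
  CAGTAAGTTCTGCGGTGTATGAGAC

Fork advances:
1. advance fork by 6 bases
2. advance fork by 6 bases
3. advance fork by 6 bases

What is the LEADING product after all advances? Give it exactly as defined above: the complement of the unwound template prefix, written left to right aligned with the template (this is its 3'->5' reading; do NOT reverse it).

Step 1: advance 6 -> fork_pos = 0 + 6 = 6.
Step 2: advance 6 -> fork_pos = 6 + 6 = 12.
Step 3: advance 6 -> fork_pos = 12 + 6 = 18.
Unwound prefix: template[0:18] = CAGTAAGTTCTGCGGTGT
Complement it base by base (A<->T, C<->G), keeping left-to-right order:
  [0:5] CAGTA -> GTCAT
  [5:10] AGTTC -> TCAAG
  [10:15] TGCGG -> ACGCC
  [15:18] TGT -> ACA
Concatenate: GTCATTCAAGACGCCACA (length 18; written aligned with the template, i.e. 3'->5').

Answer: GTCATTCAAGACGCCACA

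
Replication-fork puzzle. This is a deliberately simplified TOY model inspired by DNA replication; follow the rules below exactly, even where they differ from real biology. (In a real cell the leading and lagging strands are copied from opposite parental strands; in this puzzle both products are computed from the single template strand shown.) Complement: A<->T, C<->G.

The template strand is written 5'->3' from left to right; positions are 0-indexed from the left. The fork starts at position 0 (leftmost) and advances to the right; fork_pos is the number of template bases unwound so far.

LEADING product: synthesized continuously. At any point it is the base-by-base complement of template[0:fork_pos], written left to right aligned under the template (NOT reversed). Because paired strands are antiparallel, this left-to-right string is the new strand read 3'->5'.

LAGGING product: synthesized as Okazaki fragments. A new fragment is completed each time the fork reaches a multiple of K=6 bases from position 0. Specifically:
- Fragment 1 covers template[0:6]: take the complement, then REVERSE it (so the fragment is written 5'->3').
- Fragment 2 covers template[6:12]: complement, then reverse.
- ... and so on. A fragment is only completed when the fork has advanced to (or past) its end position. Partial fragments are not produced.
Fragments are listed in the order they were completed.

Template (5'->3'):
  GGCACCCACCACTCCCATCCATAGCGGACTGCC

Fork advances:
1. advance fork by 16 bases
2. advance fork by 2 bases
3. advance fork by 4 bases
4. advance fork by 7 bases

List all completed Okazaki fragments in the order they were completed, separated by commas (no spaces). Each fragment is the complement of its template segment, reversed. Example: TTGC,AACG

Answer: GGTGCC,GTGGTG,ATGGGA,CTATGG

Derivation:
Step 1: advance 16 -> fork_pos = 0 + 16 = 16. Reached multiple(s) of 6: 6, 12 -> fragments 1-2 completed (2 total).
Step 2: advance 2 -> fork_pos = 16 + 2 = 18. Reached multiple(s) of 6: 18 -> fragment 3 completed (3 total).
Step 3: advance 4 -> fork_pos = 18 + 4 = 22. Next multiple of 6 is 24 (not reached); still 3 fragment(s).
Step 4: advance 7 -> fork_pos = 22 + 7 = 29. Reached multiple(s) of 6: 24 -> fragment 4 completed (4 total).
Final fork_pos = 29, so 4 fragment(s) are complete. Build each: template segment -> complement -> reverse.
Fragment 1: template[0:6] = GGCACC -> complement CCGTGG -> reversed GGTGCC
Fragment 2: template[6:12] = CACCAC -> complement GTGGTG -> reversed GTGGTG
Fragment 3: template[12:18] = TCCCAT -> complement AGGGTA -> reversed ATGGGA
Fragment 4: template[18:24] = CCATAG -> complement GGTATC -> reversed CTATGG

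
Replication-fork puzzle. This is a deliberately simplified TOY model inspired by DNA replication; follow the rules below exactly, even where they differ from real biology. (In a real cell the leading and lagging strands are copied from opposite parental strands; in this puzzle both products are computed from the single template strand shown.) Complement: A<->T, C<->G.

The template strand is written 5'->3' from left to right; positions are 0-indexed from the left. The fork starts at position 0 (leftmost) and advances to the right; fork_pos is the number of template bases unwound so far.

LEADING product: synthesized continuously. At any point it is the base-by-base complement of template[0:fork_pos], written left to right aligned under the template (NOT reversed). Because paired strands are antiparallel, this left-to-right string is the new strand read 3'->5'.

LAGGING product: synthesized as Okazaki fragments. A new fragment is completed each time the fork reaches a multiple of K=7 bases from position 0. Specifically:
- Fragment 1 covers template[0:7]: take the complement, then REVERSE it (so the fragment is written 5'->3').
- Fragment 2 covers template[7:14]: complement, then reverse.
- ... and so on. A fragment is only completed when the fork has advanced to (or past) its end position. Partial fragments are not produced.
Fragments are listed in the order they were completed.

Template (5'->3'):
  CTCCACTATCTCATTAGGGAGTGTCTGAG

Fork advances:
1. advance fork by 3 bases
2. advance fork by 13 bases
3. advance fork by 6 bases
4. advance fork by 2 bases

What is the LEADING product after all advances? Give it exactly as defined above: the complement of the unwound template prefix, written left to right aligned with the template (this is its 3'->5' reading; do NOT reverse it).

Answer: GAGGTGATAGAGTAATCCCTCACA

Derivation:
Step 1: advance 3 -> fork_pos = 0 + 3 = 3.
Step 2: advance 13 -> fork_pos = 3 + 13 = 16.
Step 3: advance 6 -> fork_pos = 16 + 6 = 22.
Step 4: advance 2 -> fork_pos = 22 + 2 = 24.
Unwound prefix: template[0:24] = CTCCACTATCTCATTAGGGAGTGT
Complement it base by base (A<->T, C<->G), keeping left-to-right order:
  [0:5] CTCCA -> GAGGT
  [5:10] CTATC -> GATAG
  [10:15] TCATT -> AGTAA
  [15:20] AGGGA -> TCCCT
  [20:24] GTGT -> CACA
Concatenate: GAGGTGATAGAGTAATCCCTCACA (length 24; written aligned with the template, i.e. 3'->5').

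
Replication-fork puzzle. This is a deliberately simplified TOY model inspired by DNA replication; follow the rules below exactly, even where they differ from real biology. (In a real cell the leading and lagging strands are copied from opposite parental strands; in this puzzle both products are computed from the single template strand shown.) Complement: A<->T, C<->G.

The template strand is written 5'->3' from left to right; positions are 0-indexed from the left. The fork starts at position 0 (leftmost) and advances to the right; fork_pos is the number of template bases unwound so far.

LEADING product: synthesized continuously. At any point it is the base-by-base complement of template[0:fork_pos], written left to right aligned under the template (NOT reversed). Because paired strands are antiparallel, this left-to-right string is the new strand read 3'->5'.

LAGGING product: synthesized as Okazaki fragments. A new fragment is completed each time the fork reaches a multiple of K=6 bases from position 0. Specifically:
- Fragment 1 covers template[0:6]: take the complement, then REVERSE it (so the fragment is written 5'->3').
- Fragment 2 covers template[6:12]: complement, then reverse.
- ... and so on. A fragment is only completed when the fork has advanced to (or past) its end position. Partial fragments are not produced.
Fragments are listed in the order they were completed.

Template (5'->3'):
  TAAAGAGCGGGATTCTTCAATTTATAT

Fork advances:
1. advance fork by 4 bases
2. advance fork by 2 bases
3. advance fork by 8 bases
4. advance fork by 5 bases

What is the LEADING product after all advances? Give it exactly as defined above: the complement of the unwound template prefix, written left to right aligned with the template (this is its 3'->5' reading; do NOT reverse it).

Step 1: advance 4 -> fork_pos = 0 + 4 = 4.
Step 2: advance 2 -> fork_pos = 4 + 2 = 6.
Step 3: advance 8 -> fork_pos = 6 + 8 = 14.
Step 4: advance 5 -> fork_pos = 14 + 5 = 19.
Unwound prefix: template[0:19] = TAAAGAGCGGGATTCTTCA
Complement it base by base (A<->T, C<->G), keeping left-to-right order:
  [0:5] TAAAG -> ATTTC
  [5:10] AGCGG -> TCGCC
  [10:15] GATTC -> CTAAG
  [15:19] TTCA -> AAGT
Concatenate: ATTTCTCGCCCTAAGAAGT (length 19; written aligned with the template, i.e. 3'->5').

Answer: ATTTCTCGCCCTAAGAAGT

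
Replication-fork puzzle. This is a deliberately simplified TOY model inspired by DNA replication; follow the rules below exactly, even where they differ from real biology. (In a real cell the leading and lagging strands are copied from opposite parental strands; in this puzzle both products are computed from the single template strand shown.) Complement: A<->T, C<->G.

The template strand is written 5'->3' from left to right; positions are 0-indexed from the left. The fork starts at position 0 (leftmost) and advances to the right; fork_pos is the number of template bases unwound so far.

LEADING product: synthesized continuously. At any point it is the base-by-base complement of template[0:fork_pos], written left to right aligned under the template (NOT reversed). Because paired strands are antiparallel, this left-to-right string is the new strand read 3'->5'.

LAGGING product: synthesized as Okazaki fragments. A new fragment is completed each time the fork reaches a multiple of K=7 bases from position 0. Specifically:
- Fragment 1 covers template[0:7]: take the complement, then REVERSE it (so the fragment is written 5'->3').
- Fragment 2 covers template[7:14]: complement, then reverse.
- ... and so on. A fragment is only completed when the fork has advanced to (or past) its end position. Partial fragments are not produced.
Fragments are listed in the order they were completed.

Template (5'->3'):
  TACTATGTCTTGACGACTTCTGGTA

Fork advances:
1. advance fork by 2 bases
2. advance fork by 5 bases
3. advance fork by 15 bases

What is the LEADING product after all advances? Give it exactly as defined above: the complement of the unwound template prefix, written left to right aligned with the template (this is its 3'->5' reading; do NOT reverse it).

Answer: ATGATACAGAACTGCTGAAGAC

Derivation:
Step 1: advance 2 -> fork_pos = 0 + 2 = 2.
Step 2: advance 5 -> fork_pos = 2 + 5 = 7.
Step 3: advance 15 -> fork_pos = 7 + 15 = 22.
Unwound prefix: template[0:22] = TACTATGTCTTGACGACTTCTG
Complement it base by base (A<->T, C<->G), keeping left-to-right order:
  [0:5] TACTA -> ATGAT
  [5:10] TGTCT -> ACAGA
  [10:15] TGACG -> ACTGC
  [15:20] ACTTC -> TGAAG
  [20:22] TG -> AC
Concatenate: ATGATACAGAACTGCTGAAGAC (length 22; written aligned with the template, i.e. 3'->5').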